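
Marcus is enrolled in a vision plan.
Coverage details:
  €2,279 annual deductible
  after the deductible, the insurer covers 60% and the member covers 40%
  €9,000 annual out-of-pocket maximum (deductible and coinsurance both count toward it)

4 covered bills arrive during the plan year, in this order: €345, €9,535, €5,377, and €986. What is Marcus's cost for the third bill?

€2,150.80

Bill 1, €345: entire amount goes to the deductible. Cost to member: €345. OOP to date €345.
Bill 2, €9,535: deductible takes €1,934, €7,601 remains; 40% of €7,601 = €3,040.40. Member owes €4,974.40 (running OOP €5,319.40).
Bill 3, €5,377: deductible already satisfied, so member's share is 40% × €5,377 = €2,150.80. Member owes €2,150.80 (running OOP €7,470.20).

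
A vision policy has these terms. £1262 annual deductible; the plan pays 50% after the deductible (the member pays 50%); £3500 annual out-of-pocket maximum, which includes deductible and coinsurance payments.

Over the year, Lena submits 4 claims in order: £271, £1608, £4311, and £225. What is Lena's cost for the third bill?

#1 (£271): fully absorbed by the deductible. Member pays £271; OOP now £271.
#2 (£1608): £991 to deductible, leaving £617; coinsurance £617 × 50% = £308.50. Cost to member: £1299.50. OOP to date £1570.50.
#3 (£4311): deductible already satisfied, so member's share is 50% × £4311 = £2155.50. That would push OOP to £3726, over the £3500 cap, so member pays £3500 − £1570.50 = £1929.50.

£1929.50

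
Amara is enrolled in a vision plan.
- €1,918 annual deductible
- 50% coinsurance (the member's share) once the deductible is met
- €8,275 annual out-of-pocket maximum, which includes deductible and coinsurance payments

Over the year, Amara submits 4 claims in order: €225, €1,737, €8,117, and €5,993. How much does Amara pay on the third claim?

#1 (€225): all of it applies to the deductible. Member owes €225 (running OOP €225).
#2 (€1,737): €1,693 to deductible, leaving €44; member's 50% is €22. Member owes €1,715 (running OOP €1,940).
#3 (€8,117): deductible already satisfied, so member's share is 50% × €8,117 = €4,058.50. Member owes €4,058.50 (running OOP €5,998.50).

€4,058.50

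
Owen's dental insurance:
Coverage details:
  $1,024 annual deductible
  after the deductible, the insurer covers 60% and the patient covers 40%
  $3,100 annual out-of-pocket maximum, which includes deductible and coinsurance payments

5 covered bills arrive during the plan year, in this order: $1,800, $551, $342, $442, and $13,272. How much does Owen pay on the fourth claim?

#1 ($1,800): deductible takes $1,024, $776 remains; patient's 40% is $310.40. Patient owes $1,334.40 (running OOP $1,334.40).
#2 ($551): deductible already satisfied, so patient's share is 40% × $551 = $220.40. Patient pays $220.40; OOP now $1,554.80.
#3 ($342): deductible already satisfied, so patient's share is 40% × $342 = $136.80. Cost to patient: $136.80. OOP to date $1,691.60.
#4 ($442): 40% coinsurance on $442 = $176.80. Patient owes $176.80 (running OOP $1,868.40).

$176.80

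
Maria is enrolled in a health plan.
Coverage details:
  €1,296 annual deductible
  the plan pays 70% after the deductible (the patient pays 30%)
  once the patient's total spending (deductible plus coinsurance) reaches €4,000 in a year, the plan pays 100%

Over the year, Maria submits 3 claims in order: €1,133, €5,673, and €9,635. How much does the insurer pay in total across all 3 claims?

Bill 1, €1,133: fully absorbed by the deductible. Patient pays €1,133; OOP now €1,133. Insurer: €1,133 − €1,133 = €0.
Bill 2, €5,673: deductible takes €163, €5,510 remains; coinsurance €5,510 × 30% = €1,653. Patient pays €1,816; OOP now €2,949. Insurer: €5,673 − €1,816 = €3,857.
Bill 3, €9,635: 30% coinsurance on €9,635 = €2,890.50. Adding that to €2,949 gives €5,839.50, past the €4,000 cap; patient pays only €4,000 − €2,949 = €1,051. Plan pays €9,635 − €1,051 = €8,584.
Insurer total = bills − patient's total = €16,441 − €4,000 = €12,441.

€12,441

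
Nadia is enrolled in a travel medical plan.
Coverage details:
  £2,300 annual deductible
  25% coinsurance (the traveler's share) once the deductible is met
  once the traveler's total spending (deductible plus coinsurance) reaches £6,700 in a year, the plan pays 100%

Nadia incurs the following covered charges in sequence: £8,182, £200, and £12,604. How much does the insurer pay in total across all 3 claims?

£14,286

Claim 1 — £8,182: £2,300 finishes the deductible; £5,882 goes to coinsurance; traveler's 25% is £1,470.50. Cost to traveler: £3,770.50. OOP to date £3,770.50. Insurer: £8,182 − £3,770.50 = £4,411.50.
Claim 2 — £200: deductible met; 25% of £200 = £50. Cost to traveler: £50. OOP to date £3,820.50. Insurer: £200 − £50 = £150.
Claim 3 — £12,604: deductible met; 25% of £12,604 = £3,151. Adding that to £3,820.50 gives £6,971.50, past the £6,700 cap; traveler pays only £6,700 − £3,820.50 = £2,879.50. Insurer: £12,604 − £2,879.50 = £9,724.50.
Insurer total: £4,411.50 + £150 + £9,724.50 = £14,286.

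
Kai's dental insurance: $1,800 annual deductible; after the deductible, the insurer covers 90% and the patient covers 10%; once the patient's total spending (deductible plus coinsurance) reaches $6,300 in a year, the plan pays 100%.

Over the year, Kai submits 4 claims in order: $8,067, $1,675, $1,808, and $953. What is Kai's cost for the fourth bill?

Claim 1 — $8,067: $1,800 finishes the deductible; $6,267 goes to coinsurance; coinsurance $6,267 × 10% = $626.70. Patient pays $2,426.70; OOP now $2,426.70.
Claim 2 — $1,675: 10% coinsurance on $1,675 = $167.50. Cost to patient: $167.50. OOP to date $2,594.20.
Claim 3 — $1,808: deductible met; 10% of $1,808 = $180.80. Cost to patient: $180.80. OOP to date $2,775.
Claim 4 — $953: deductible met; 10% of $953 = $95.30. Patient owes $95.30 (running OOP $2,870.30).

$95.30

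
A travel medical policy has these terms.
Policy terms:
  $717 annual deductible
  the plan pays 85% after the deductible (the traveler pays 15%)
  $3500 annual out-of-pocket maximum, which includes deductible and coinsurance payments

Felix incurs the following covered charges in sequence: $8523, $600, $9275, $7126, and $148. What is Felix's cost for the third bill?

Bill 1, $8523: $717 to deductible, leaving $7806; coinsurance $7806 × 15% = $1170.90. Traveler pays $1887.90; OOP now $1887.90.
Bill 2, $600: 15% coinsurance on $600 = $90. Traveler pays $90; OOP now $1977.90.
Bill 3, $9275: deductible met; 15% of $9275 = $1391.25. Traveler owes $1391.25 (running OOP $3369.15).

$1391.25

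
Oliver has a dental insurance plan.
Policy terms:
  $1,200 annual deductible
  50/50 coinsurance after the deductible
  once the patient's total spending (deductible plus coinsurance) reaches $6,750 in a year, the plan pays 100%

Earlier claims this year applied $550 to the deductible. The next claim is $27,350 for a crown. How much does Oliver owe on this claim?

Remaining deductible: $1,200 − $550 = $650.
After the $650 deductible portion, $27,350 − $650 = $26,700 is subject to coinsurance.
Coinsurance: $26,700 × 50% = $13,350.
Patient responsibility before any cap: $650 + $13,350 = $14,000.
Adding $14,000 to the $550 already spent would give $14,550, which exceeds the $6,750 cap; the patient pays just $6,750 − $550 = $6,200.

$6,200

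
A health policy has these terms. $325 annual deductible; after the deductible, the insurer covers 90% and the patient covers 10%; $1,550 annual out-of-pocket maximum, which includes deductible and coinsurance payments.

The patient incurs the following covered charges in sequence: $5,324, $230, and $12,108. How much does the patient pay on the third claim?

#1 ($5,324): $325 to deductible, leaving $4,999; 10% of $4,999 = $499.90. Patient pays $824.90; OOP now $824.90.
#2 ($230): 10% coinsurance on $230 = $23. Cost to patient: $23. OOP to date $847.90.
#3 ($12,108): deductible met; 10% of $12,108 = $1,210.80. OOP would hit $2,058.70 > $1,550, so the cap limits the patient to $1,550 − $847.90 = $702.10.

$702.10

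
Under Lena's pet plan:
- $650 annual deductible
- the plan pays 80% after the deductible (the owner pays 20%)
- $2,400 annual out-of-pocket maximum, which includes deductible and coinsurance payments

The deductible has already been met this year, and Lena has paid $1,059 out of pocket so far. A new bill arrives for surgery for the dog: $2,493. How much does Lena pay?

$498.60

With the deductible met, the entire $2,493 is subject to coinsurance.
Coinsurance: $2,493 × 20% = $498.60.
Year-to-date out-of-pocket becomes $1,059 + $498.60 = $1,557.60, still under the $2,400 maximum, so no cap applies.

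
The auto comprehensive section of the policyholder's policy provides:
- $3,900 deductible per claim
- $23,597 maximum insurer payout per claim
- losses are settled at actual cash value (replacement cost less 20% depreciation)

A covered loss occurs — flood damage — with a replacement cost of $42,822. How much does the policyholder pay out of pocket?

$19,225

Depreciate 20%: the covered value is $42,822 × 0.8 = $34,257.60.
Less the $3,900 deductible: $34,257.60 − $3,900 = $30,357.60.
$30,357.60 exceeds the $23,597 limit, so the insurer pays the limit: $23,597.
Policyholder's share is the uncovered remainder: $42,822 − $23,597 = $19,225.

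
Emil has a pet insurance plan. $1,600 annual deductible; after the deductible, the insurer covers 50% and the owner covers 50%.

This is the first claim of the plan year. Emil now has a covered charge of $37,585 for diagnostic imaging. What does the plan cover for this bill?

Deductible not yet touched, so the first $1,600 of the bill goes to the deductible.
The remaining $35,985 (= $37,585 − $1,600) moves to coinsurance.
50% of $35,985 = $17,992.50 falls to the owner.
So the owner owes $1,600 + $17,992.50 = $19,592.50.
Insurer pays the balance: $37,585 − $19,592.50 = $17,992.50.

$17,992.50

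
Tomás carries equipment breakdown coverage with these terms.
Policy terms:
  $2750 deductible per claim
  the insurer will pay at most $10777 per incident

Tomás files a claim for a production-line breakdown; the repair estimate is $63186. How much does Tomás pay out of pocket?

$52409

Less the $2750 deductible: $63186 − $2750 = $60436.
The $10777 per-incident cap binds; insurer pays $10777.
Out of pocket: $63186 − $10777 = $52409.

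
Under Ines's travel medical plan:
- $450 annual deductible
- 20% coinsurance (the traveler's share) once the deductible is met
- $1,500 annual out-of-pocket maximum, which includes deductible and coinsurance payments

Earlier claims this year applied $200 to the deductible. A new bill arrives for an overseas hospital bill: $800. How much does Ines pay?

$360

Deductible still to meet: $450 − $200 = $250.
After the $250 deductible portion, $800 − $250 = $550 is subject to coinsurance.
Coinsurance: $550 × 20% = $110.
So the traveler owes $250 + $110 = $360 before any cap.
Year-to-date out-of-pocket becomes $200 + $360 = $560, still under the $1,500 maximum, so no cap applies.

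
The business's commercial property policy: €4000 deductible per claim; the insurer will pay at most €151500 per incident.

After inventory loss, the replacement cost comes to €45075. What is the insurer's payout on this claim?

€41075

Subtract the deductible: €45075 − €4000 = €41075.
That's under the €151500 cap, so the insurer reimburses the full €41075.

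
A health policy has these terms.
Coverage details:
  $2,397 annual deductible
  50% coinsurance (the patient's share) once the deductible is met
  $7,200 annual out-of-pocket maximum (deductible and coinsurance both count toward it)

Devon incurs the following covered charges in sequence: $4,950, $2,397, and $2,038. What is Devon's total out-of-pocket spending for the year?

#1 ($4,950): deductible takes $2,397, $2,553 remains; 50% of $2,553 = $1,276.50. Patient pays $3,673.50; OOP now $3,673.50.
#2 ($2,397): deductible met; 50% of $2,397 = $1,198.50. Patient owes $1,198.50 (running OOP $4,872).
#3 ($2,038): 50% coinsurance on $2,038 = $1,019. Patient owes $1,019 (running OOP $5,891).
Total paid by the patient: $3,673.50 + $1,198.50 + $1,019 = $5,891.

$5,891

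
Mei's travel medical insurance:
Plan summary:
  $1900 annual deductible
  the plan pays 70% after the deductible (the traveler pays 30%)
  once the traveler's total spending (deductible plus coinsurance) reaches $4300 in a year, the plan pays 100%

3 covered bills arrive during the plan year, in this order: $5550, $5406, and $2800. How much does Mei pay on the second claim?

$1305

Claim 1 — $5550: $1900 finishes the deductible; $3650 goes to coinsurance; traveler's 30% is $1095. Traveler owes $2995 (running OOP $2995).
Claim 2 — $5406: deductible already satisfied, so traveler's share is 30% × $5406 = $1621.80. Adding that to $2995 gives $4616.80, past the $4300 cap; traveler pays only $4300 − $2995 = $1305.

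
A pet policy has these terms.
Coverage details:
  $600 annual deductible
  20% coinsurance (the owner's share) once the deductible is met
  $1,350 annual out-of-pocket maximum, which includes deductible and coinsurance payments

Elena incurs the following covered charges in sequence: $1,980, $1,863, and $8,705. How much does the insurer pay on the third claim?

$8,603.60

Bill 1, $1,980: $600 to deductible, leaving $1,380; coinsurance $1,380 × 20% = $276. Owner pays $876; OOP now $876. Plan pays $1,980 − $876 = $1,104.
Bill 2, $1,863: deductible already satisfied, so owner's share is 20% × $1,863 = $372.60. Owner owes $372.60 (running OOP $1,248.60). Plan pays $1,863 − $372.60 = $1,490.40.
Bill 3, $8,705: 20% coinsurance on $8,705 = $1,741. Adding that to $1,248.60 gives $2,989.60, past the $1,350 cap; owner pays only $1,350 − $1,248.60 = $101.40. Insurer: $8,705 − $101.40 = $8,603.60.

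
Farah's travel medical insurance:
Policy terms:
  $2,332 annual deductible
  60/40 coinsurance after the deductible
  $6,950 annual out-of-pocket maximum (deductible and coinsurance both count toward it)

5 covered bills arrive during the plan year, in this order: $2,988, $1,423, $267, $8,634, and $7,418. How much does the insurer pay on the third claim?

$160.20

#1 ($2,988): $2,332 to deductible, leaving $656; traveler's 40% is $262.40. Traveler pays $2,594.40; OOP now $2,594.40. Plan pays $2,988 − $2,594.40 = $393.60.
#2 ($1,423): deductible met; 40% of $1,423 = $569.20. Traveler pays $569.20; OOP now $3,163.60. Insurer: $1,423 − $569.20 = $853.80.
#3 ($267): deductible already satisfied, so traveler's share is 40% × $267 = $106.80. Cost to traveler: $106.80. OOP to date $3,270.40. Plan pays $267 − $106.80 = $160.20.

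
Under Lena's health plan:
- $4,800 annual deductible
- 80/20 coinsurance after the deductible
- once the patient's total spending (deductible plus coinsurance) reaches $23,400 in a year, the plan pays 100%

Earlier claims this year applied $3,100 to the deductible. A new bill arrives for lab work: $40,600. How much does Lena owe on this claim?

$9,480

Remaining deductible: $4,800 − $3,100 = $1,700.
After the $1,700 deductible portion, $40,600 − $1,700 = $38,900 is subject to coinsurance.
Coinsurance: $38,900 × 20% = $7,780.
Patient responsibility before any cap: $1,700 + $7,780 = $9,480.
Cumulative spending $3,100 + $9,480 = $12,580 stays under the $23,400 maximum.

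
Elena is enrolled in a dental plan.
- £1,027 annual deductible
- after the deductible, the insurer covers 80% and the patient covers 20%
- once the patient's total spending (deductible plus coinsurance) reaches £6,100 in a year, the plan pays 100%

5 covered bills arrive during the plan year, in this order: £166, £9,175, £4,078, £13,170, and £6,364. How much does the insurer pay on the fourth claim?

Claim 1 (£166): all of it applies to the deductible. Cost to patient: £166. OOP to date £166. Plan pays £166 − £166 = £0.
Claim 2 (£9,175): £861 to deductible, leaving £8,314; coinsurance £8,314 × 20% = £1,662.80. Patient owes £2,523.80 (running OOP £2,689.80). Insurer: £9,175 − £2,523.80 = £6,651.20.
Claim 3 (£4,078): deductible already satisfied, so patient's share is 20% × £4,078 = £815.60. Patient pays £815.60; OOP now £3,505.40. Plan pays £4,078 − £815.60 = £3,262.40.
Claim 4 (£13,170): deductible met; 20% of £13,170 = £2,634. That would push OOP to £6,139.40, over the £6,100 cap, so patient pays £6,100 − £3,505.40 = £2,594.60. Plan pays £13,170 − £2,594.60 = £10,575.40.

£10,575.40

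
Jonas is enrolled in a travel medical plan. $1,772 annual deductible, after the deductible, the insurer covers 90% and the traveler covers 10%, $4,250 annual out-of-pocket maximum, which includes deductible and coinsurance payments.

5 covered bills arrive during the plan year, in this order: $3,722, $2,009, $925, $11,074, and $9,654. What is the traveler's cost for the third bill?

Claim 1 — $3,722: $1,772 finishes the deductible; $1,950 goes to coinsurance; traveler's 10% is $195. Traveler owes $1,967 (running OOP $1,967).
Claim 2 — $2,009: 10% coinsurance on $2,009 = $200.90. Traveler pays $200.90; OOP now $2,167.90.
Claim 3 — $925: 10% coinsurance on $925 = $92.50. Traveler owes $92.50 (running OOP $2,260.40).

$92.50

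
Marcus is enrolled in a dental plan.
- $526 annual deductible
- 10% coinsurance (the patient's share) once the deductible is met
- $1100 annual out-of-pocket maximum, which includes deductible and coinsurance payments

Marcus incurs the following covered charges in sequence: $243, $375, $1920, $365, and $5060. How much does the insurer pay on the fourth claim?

$328.50

Bill 1, $243: all of it applies to the deductible. Patient pays $243; OOP now $243. Insurer: $243 − $243 = $0.
Bill 2, $375: $283 finishes the deductible; $92 goes to coinsurance; patient's 10% is $9.20. Patient pays $292.20; OOP now $535.20. Plan pays $375 − $292.20 = $82.80.
Bill 3, $1920: 10% coinsurance on $1920 = $192. Cost to patient: $192. OOP to date $727.20. Insurer: $1920 − $192 = $1728.
Bill 4, $365: deductible met; 10% of $365 = $36.50. Patient pays $36.50; OOP now $763.70. Plan pays $365 − $36.50 = $328.50.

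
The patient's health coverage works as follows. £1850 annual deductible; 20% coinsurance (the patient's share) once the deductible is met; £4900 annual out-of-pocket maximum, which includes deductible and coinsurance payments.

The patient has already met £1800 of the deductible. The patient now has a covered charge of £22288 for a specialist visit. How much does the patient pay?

Deductible still to meet: £1850 − £1800 = £50.
After the £50 deductible portion, £22288 − £50 = £22238 is subject to coinsurance.
20% of £22238 = £4447.60 falls to the patient.
Patient responsibility before any cap: £50 + £4447.60 = £4497.60.
Adding £4497.60 to the £1800 already spent would give £6297.60, which exceeds the £4900 cap; the patient pays just £4900 − £1800 = £3100.

£3100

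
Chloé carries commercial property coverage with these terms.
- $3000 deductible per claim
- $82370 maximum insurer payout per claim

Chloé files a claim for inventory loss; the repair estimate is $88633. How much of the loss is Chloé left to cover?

Less the $3000 deductible: $88633 − $3000 = $85633.
$85633 exceeds the $82370 limit, so the insurer pays the limit: $82370.
Business's share is the uncovered remainder: $88633 − $82370 = $6263.

$6263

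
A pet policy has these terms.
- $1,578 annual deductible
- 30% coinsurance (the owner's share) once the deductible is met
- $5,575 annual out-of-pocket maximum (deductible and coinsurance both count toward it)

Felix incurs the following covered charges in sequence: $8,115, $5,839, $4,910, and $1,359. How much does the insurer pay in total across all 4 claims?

$14,648

Bill 1, $8,115: $1,578 to deductible, leaving $6,537; 30% of $6,537 = $1,961.10. Owner pays $3,539.10; OOP now $3,539.10. Plan pays $8,115 − $3,539.10 = $4,575.90.
Bill 2, $5,839: deductible already satisfied, so owner's share is 30% × $5,839 = $1,751.70. Cost to owner: $1,751.70. OOP to date $5,290.80. Insurer: $5,839 − $1,751.70 = $4,087.30.
Bill 3, $4,910: 30% coinsurance on $4,910 = $1,473. Adding that to $5,290.80 gives $6,763.80, past the $5,575 cap; owner pays only $5,575 − $5,290.80 = $284.20. Insurer: $4,910 − $284.20 = $4,625.80.
Bill 4, $1,359: deductible already satisfied, so owner's share is 30% × $1,359 = $407.70. That would push OOP to $5,982.70, over the $5,575 cap, so owner pays $5,575 − $5,575 = $0. Insurer: $1,359 − $0 = $1,359.
Insurer total: $4,575.90 + $4,087.30 + $4,625.80 + $1,359 = $14,648.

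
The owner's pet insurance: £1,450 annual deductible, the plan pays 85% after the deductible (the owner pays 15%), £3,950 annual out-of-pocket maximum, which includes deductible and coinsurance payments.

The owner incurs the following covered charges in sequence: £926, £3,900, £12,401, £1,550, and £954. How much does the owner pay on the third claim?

£1,860.15

Bill 1, £926: fully absorbed by the deductible. Owner pays £926; OOP now £926.
Bill 2, £3,900: deductible takes £524, £3,376 remains; owner's 15% is £506.40. Cost to owner: £1,030.40. OOP to date £1,956.40.
Bill 3, £12,401: deductible already satisfied, so owner's share is 15% × £12,401 = £1,860.15. Owner owes £1,860.15 (running OOP £3,816.55).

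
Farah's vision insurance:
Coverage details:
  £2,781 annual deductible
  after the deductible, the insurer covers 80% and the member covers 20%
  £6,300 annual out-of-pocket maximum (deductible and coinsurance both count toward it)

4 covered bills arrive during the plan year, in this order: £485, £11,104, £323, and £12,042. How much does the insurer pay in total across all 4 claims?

£17,654

#1 (£485): entire amount goes to the deductible. Cost to member: £485. OOP to date £485. Plan pays £485 − £485 = £0.
#2 (£11,104): deductible takes £2,296, £8,808 remains; 20% of £8,808 = £1,761.60. Cost to member: £4,057.60. OOP to date £4,542.60. Insurer: £11,104 − £4,057.60 = £7,046.40.
#3 (£323): deductible already satisfied, so member's share is 20% × £323 = £64.60. Member owes £64.60 (running OOP £4,607.20). Insurer: £323 − £64.60 = £258.40.
#4 (£12,042): 20% coinsurance on £12,042 = £2,408.40. Adding that to £4,607.20 gives £7,015.60, past the £6,300 cap; member pays only £6,300 − £4,607.20 = £1,692.80. Plan pays £12,042 − £1,692.80 = £10,349.20.
Insurer total: £0 + £7,046.40 + £258.40 + £10,349.20 = £17,654.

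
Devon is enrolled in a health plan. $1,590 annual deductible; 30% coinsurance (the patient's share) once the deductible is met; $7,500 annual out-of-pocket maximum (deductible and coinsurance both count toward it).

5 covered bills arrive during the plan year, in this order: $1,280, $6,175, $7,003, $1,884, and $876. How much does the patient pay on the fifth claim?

$262.80

Claim 1 ($1,280): all of it applies to the deductible. Cost to patient: $1,280. OOP to date $1,280.
Claim 2 ($6,175): $310 finishes the deductible; $5,865 goes to coinsurance; patient's 30% is $1,759.50. Cost to patient: $2,069.50. OOP to date $3,349.50.
Claim 3 ($7,003): deductible already satisfied, so patient's share is 30% × $7,003 = $2,100.90. Patient pays $2,100.90; OOP now $5,450.40.
Claim 4 ($1,884): 30% coinsurance on $1,884 = $565.20. Patient owes $565.20 (running OOP $6,015.60).
Claim 5 ($876): deductible met; 30% of $876 = $262.80. Patient pays $262.80; OOP now $6,278.40.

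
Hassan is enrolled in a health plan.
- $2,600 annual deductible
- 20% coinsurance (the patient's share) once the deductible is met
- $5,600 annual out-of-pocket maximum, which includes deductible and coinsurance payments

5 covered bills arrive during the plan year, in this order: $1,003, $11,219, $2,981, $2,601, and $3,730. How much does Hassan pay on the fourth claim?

$479.40

Claim 1 ($1,003): fully absorbed by the deductible. Patient owes $1,003 (running OOP $1,003).
Claim 2 ($11,219): $1,597 to deductible, leaving $9,622; 20% of $9,622 = $1,924.40. Patient pays $3,521.40; OOP now $4,524.40.
Claim 3 ($2,981): deductible met; 20% of $2,981 = $596.20. Cost to patient: $596.20. OOP to date $5,120.60.
Claim 4 ($2,601): 20% coinsurance on $2,601 = $520.20. Adding that to $5,120.60 gives $5,640.80, past the $5,600 cap; patient pays only $5,600 − $5,120.60 = $479.40.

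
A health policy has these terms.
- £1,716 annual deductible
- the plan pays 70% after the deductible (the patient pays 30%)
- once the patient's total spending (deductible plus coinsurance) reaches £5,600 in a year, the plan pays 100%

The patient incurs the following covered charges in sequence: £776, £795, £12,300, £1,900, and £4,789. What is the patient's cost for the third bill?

Claim 1 (£776): fully absorbed by the deductible. Patient pays £776; OOP now £776.
Claim 2 (£795): all of it applies to the deductible. Patient owes £795 (running OOP £1,571).
Claim 3 (£12,300): deductible takes £145, £12,155 remains; coinsurance £12,155 × 30% = £3,646.50. Patient owes £3,791.50 (running OOP £5,362.50).

£3,791.50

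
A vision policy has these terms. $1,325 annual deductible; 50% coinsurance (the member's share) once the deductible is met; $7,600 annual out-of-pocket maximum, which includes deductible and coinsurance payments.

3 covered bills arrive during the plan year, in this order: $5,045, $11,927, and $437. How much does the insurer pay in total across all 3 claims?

$9,809

Claim 1 ($5,045): $1,325 to deductible, leaving $3,720; 50% of $3,720 = $1,860. Cost to member: $3,185. OOP to date $3,185. Plan pays $5,045 − $3,185 = $1,860.
Claim 2 ($11,927): 50% coinsurance on $11,927 = $5,963.50. OOP would hit $9,148.50 > $7,600, so the cap limits the member to $7,600 − $3,185 = $4,415. Insurer: $11,927 − $4,415 = $7,512.
Claim 3 ($437): deductible met; 50% of $437 = $218.50. Adding that to $7,600 gives $7,818.50, past the $7,600 cap; member pays only $7,600 − $7,600 = $0. Insurer: $437 − $0 = $437.
Insurer total = bills − member's total = $17,409 − $7,600 = $9,809.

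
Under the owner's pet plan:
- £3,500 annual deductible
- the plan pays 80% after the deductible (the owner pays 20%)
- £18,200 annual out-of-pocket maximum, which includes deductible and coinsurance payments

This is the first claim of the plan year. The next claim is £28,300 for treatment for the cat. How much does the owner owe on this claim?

£8,460

The full £3,500 deductible is still open; £3,500 of this bill applies to it.
After the £3,500 deductible portion, £28,300 − £3,500 = £24,800 is subject to coinsurance.
Owner's 20% share of £24,800 is £4,960.
That puts the owner's cost at £3,500 + £4,960 = £8,460 before any cap.
Year-to-date out-of-pocket becomes £0 + £8,460 = £8,460, still under the £18,200 maximum, so no cap applies.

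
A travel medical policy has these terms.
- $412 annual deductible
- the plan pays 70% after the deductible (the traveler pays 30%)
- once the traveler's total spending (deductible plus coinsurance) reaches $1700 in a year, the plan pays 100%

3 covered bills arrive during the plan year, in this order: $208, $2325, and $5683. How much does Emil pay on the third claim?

$651.70

Claim 1 — $208: all of it applies to the deductible. Cost to traveler: $208. OOP to date $208.
Claim 2 — $2325: deductible takes $204, $2121 remains; traveler's 30% is $636.30. Traveler owes $840.30 (running OOP $1048.30).
Claim 3 — $5683: deductible met; 30% of $5683 = $1704.90. Adding that to $1048.30 gives $2753.20, past the $1700 cap; traveler pays only $1700 − $1048.30 = $651.70.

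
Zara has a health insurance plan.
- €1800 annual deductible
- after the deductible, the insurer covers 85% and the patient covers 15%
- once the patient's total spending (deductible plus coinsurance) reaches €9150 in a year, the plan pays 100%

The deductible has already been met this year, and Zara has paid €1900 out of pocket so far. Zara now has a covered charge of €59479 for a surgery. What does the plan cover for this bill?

With the deductible met, the entire €59479 is subject to coinsurance.
Coinsurance: €59479 × 15% = €8921.85.
That would bring total out-of-pocket to €10821.85, past the €9150 cap. The patient is capped at €9150 − €1900 = €7250 on this claim.
The insurer covers the remainder: €59479 − €7250 = €52229.

€52229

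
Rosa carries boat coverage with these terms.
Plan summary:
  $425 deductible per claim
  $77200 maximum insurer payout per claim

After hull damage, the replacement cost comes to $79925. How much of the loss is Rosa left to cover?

$2725

After the deductible, $79925 − $425 = $79500 remains.
$79500 exceeds the $77200 limit, so the insurer pays the limit: $77200.
Out of pocket: $79925 − $77200 = $2725.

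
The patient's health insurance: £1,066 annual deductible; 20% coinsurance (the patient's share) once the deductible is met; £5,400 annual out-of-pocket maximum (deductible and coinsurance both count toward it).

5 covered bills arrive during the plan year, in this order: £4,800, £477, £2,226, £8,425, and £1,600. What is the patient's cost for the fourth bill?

£1,685

Claim 1 — £4,800: deductible takes £1,066, £3,734 remains; 20% of £3,734 = £746.80. Cost to patient: £1,812.80. OOP to date £1,812.80.
Claim 2 — £477: deductible met; 20% of £477 = £95.40. Patient owes £95.40 (running OOP £1,908.20).
Claim 3 — £2,226: deductible already satisfied, so patient's share is 20% × £2,226 = £445.20. Patient pays £445.20; OOP now £2,353.40.
Claim 4 — £8,425: deductible met; 20% of £8,425 = £1,685. Patient owes £1,685 (running OOP £4,038.40).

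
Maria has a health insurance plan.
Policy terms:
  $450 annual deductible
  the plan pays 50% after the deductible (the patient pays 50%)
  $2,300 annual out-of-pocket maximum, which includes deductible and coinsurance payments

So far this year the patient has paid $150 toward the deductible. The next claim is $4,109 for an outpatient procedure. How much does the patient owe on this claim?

Deductible still to meet: $450 − $150 = $300.
That leaves $4,109 − $300 = $3,809 for coinsurance.
Patient's 50% share of $3,809 is $1,904.50.
Patient responsibility before any cap: $300 + $1,904.50 = $2,204.50.
That would bring total out-of-pocket to $2,354.50, past the $2,300 cap. The patient is capped at $2,300 − $150 = $2,150 on this claim.

$2,150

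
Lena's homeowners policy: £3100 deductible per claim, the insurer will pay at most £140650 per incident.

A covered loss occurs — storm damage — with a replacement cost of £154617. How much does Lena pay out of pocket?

Less the £3100 deductible: £154617 − £3100 = £151517.
The £140650 per-incident cap binds; insurer pays £140650.
Out of pocket: £154617 − £140650 = £13967.

£13967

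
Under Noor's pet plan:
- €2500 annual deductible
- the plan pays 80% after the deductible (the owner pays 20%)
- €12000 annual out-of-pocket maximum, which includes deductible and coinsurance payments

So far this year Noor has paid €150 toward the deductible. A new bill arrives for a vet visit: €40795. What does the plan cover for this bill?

€150 of the €2500 deductible is already met, leaving €2350.
After the €2350 deductible portion, €40795 − €2350 = €38445 is subject to coinsurance.
Owner's 20% share of €38445 is €7689.
Owner responsibility before any cap: €2350 + €7689 = €10039.
Total out-of-pocket so far would be €150 + €10039 = €10189, below the €12000 cap — no reduction.
The insurer covers the remainder: €40795 − €10039 = €30756.

€30756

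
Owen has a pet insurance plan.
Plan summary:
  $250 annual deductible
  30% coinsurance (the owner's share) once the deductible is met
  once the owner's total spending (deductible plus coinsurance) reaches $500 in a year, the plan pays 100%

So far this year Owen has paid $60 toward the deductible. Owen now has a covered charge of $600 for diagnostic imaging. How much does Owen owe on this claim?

$313

Remaining deductible: $250 − $60 = $190.
That leaves $600 − $190 = $410 for coinsurance.
30% of $410 = $123 falls to the owner.
Owner responsibility before any cap: $190 + $123 = $313.
Total out-of-pocket so far would be $60 + $313 = $373, below the $500 cap — no reduction.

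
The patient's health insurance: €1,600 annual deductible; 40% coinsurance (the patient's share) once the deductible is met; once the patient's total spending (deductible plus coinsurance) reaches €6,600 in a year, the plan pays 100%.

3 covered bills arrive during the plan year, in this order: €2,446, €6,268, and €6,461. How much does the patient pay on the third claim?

Bill 1, €2,446: €1,600 finishes the deductible; €846 goes to coinsurance; 40% of €846 = €338.40. Cost to patient: €1,938.40. OOP to date €1,938.40.
Bill 2, €6,268: deductible already satisfied, so patient's share is 40% × €6,268 = €2,507.20. Patient pays €2,507.20; OOP now €4,445.60.
Bill 3, €6,461: 40% coinsurance on €6,461 = €2,584.40. Adding that to €4,445.60 gives €7,030, past the €6,600 cap; patient pays only €6,600 − €4,445.60 = €2,154.40.

€2,154.40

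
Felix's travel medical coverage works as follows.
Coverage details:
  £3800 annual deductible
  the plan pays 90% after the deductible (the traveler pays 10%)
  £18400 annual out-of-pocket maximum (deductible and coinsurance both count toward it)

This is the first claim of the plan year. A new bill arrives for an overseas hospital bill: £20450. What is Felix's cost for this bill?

The full £3800 deductible is still open; £3800 of this bill applies to it.
That leaves £20450 − £3800 = £16650 for coinsurance.
Coinsurance: £16650 × 10% = £1665.
That puts the traveler's cost at £3800 + £1665 = £5465 before any cap.
Cumulative spending £0 + £5465 = £5465 stays under the £18400 maximum.

£5465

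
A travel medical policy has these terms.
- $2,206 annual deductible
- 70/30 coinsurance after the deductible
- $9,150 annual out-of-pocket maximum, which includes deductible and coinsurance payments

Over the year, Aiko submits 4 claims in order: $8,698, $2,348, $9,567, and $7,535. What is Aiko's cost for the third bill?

$2,870.10

Claim 1 ($8,698): $2,206 to deductible, leaving $6,492; coinsurance $6,492 × 30% = $1,947.60. Traveler pays $4,153.60; OOP now $4,153.60.
Claim 2 ($2,348): deductible met; 30% of $2,348 = $704.40. Cost to traveler: $704.40. OOP to date $4,858.
Claim 3 ($9,567): deductible already satisfied, so traveler's share is 30% × $9,567 = $2,870.10. Traveler owes $2,870.10 (running OOP $7,728.10).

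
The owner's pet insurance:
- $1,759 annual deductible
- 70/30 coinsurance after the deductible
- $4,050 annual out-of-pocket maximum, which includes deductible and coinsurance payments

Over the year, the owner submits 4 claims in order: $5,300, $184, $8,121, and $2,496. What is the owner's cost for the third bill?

Bill 1, $5,300: deductible takes $1,759, $3,541 remains; coinsurance $3,541 × 30% = $1,062.30. Cost to owner: $2,821.30. OOP to date $2,821.30.
Bill 2, $184: deductible already satisfied, so owner's share is 30% × $184 = $55.20. Owner owes $55.20 (running OOP $2,876.50).
Bill 3, $8,121: 30% coinsurance on $8,121 = $2,436.30. OOP would hit $5,312.80 > $4,050, so the cap limits the owner to $4,050 − $2,876.50 = $1,173.50.

$1,173.50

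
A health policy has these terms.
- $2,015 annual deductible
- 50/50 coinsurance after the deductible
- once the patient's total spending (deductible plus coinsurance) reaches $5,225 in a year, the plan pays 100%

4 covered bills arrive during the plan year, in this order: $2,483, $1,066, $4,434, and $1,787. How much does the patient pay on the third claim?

#1 ($2,483): $2,015 finishes the deductible; $468 goes to coinsurance; 50% of $468 = $234. Cost to patient: $2,249. OOP to date $2,249.
#2 ($1,066): 50% coinsurance on $1,066 = $533. Patient pays $533; OOP now $2,782.
#3 ($4,434): 50% coinsurance on $4,434 = $2,217. Patient owes $2,217 (running OOP $4,999).

$2,217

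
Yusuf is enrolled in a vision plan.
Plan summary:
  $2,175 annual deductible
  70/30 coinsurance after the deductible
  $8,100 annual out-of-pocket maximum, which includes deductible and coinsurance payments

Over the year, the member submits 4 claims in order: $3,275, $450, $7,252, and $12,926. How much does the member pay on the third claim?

#1 ($3,275): $2,175 finishes the deductible; $1,100 goes to coinsurance; coinsurance $1,100 × 30% = $330. Member pays $2,505; OOP now $2,505.
#2 ($450): 30% coinsurance on $450 = $135. Cost to member: $135. OOP to date $2,640.
#3 ($7,252): deductible met; 30% of $7,252 = $2,175.60. Cost to member: $2,175.60. OOP to date $4,815.60.

$2,175.60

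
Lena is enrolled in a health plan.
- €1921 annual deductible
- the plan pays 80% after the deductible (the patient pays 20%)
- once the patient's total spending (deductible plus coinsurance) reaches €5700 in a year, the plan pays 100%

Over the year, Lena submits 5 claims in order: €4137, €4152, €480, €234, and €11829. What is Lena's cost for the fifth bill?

Bill 1, €4137: deductible takes €1921, €2216 remains; patient's 20% is €443.20. Cost to patient: €2364.20. OOP to date €2364.20.
Bill 2, €4152: 20% coinsurance on €4152 = €830.40. Cost to patient: €830.40. OOP to date €3194.60.
Bill 3, €480: deductible met; 20% of €480 = €96. Cost to patient: €96. OOP to date €3290.60.
Bill 4, €234: 20% coinsurance on €234 = €46.80. Patient owes €46.80 (running OOP €3337.40).
Bill 5, €11829: 20% coinsurance on €11829 = €2365.80. Adding that to €3337.40 gives €5703.20, past the €5700 cap; patient pays only €5700 − €3337.40 = €2362.60.

€2362.60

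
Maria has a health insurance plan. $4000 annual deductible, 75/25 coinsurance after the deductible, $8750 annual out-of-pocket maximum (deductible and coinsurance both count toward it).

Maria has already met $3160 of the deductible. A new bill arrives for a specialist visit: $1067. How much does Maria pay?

$896.75

Remaining deductible: $4000 − $3160 = $840.
The remaining $227 (= $1067 − $840) moves to coinsurance.
Patient's 25% share of $227 is $56.75.
So the patient owes $840 + $56.75 = $896.75 before any cap.
Total out-of-pocket so far would be $3160 + $896.75 = $4056.75, below the $8750 cap — no reduction.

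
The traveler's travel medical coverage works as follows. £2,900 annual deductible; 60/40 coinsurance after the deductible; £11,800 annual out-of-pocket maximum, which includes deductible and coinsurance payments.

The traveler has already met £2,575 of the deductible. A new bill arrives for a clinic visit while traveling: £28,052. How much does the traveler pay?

£9,225

Deductible still to meet: £2,900 − £2,575 = £325.
That leaves £28,052 − £325 = £27,727 for coinsurance.
Coinsurance: £27,727 × 40% = £11,090.80.
That puts the traveler's cost at £325 + £11,090.80 = £11,415.80 before any cap.
That would bring total out-of-pocket to £13,990.80, past the £11,800 cap. The traveler is capped at £11,800 − £2,575 = £9,225 on this claim.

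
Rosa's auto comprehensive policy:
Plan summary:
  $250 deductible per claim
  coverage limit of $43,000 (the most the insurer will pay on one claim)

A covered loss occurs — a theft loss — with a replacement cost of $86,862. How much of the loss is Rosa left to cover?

$43,862

Subtract the deductible: $86,862 − $250 = $86,612.
$86,612 exceeds the $43,000 limit, so the insurer pays the limit: $43,000.
Out of pocket: $86,862 − $43,000 = $43,862.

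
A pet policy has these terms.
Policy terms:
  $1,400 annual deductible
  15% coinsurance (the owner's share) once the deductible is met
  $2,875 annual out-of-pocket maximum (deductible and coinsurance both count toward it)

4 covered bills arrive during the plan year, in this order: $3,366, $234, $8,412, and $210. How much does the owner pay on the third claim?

$1,145

Bill 1, $3,366: $1,400 to deductible, leaving $1,966; owner's 15% is $294.90. Owner owes $1,694.90 (running OOP $1,694.90).
Bill 2, $234: deductible met; 15% of $234 = $35.10. Cost to owner: $35.10. OOP to date $1,730.
Bill 3, $8,412: deductible already satisfied, so owner's share is 15% × $8,412 = $1,261.80. That would push OOP to $2,991.80, over the $2,875 cap, so owner pays $2,875 − $1,730 = $1,145.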